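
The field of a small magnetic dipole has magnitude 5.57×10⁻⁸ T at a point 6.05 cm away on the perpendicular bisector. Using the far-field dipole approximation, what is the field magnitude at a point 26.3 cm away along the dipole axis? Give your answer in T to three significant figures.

B ≈ 1.36×10⁻⁹ T

Dipole fields scale as 1/r³ in the far field.
The axial field is twice the equatorial field at the same r, so the geometry factor is 2/1.
B₂ = B₁ · (2/1) · (r₁/r₂)³ = 5.57×10⁻⁸ · 2 · (6.05/26.3)³.
(r₁/r₂)³ = (0.23)³ = 0.01217.
B₂ ≈ 1.356×10⁻⁹ T.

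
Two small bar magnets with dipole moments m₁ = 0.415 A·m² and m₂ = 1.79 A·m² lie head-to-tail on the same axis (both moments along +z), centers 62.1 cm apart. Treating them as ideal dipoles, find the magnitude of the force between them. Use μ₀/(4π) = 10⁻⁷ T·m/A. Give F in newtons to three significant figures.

F ≈ 3.00×10⁻⁶ N

On-axis B of dipole 1: B = (μ₀/4π)·2m₁/r³. Force on dipole 2: F = m₂·dB/dr.
dB/dr = −(μ₀/4π)·6m₁/r⁴, so |F| = (μ₀/4π)·6m₁m₂/r⁴.
F = 6(10⁻⁷)(0.415)(1.79)/(0.621)⁴ = 2.997×10⁻⁶ N.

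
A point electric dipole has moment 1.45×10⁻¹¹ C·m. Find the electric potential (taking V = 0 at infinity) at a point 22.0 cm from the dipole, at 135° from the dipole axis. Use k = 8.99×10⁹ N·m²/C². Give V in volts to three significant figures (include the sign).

The dipole potential is V = kp cosθ / r².
V = (8.99×10⁹)(1.45×10⁻¹¹)·cos135° / (0.220)² = -1.904 V.

V ≈ -1.90 V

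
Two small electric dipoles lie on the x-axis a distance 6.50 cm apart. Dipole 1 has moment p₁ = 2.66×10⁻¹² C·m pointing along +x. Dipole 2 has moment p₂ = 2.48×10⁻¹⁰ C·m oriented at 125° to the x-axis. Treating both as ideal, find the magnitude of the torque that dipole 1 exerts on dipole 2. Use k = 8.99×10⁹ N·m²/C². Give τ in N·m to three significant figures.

The second dipole sits on the axis of the first, so the field there is axial: E₁ = 2kp₁/r³ along +x.
E₁ = 2(8.99×10⁹)(2.66×10⁻¹²)/(0.0650)³ = 174.2 N/C.
Torque on the second dipole: τ = p₂ E₁ sinθ.
τ = (2.48×10⁻¹⁰)(174.2)·sin125° = 3.538×10⁻⁸ N·m.

τ ≈ 3.54×10⁻⁸ N·m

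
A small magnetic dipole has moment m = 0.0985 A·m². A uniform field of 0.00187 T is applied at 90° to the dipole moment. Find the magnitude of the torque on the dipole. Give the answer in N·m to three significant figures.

Torque on a magnetic dipole: τ = mB sinθ.
τ = (0.0985)(0.00187)·sin90° = 1.842×10⁻⁴ N·m.

τ ≈ 1.84×10⁻⁴ N·m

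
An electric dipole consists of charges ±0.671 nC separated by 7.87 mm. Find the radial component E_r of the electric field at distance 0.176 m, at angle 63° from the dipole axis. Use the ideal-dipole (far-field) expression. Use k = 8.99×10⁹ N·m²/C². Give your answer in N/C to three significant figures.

Dipole moment p = qd = (6.71×10⁻¹⁰ C)(0.00787 m) = 5.281×10⁻¹² C·m.
For a dipole, E_r = (2kp cosθ)/r³.
kp/r³ = (8.99×10⁹)(5.281×10⁻¹²)/(0.176)³ = 8.708 N/C.
E_r = 2·8.708·cos63° = 7.907 N/C.

E_r ≈ 7.91 N/C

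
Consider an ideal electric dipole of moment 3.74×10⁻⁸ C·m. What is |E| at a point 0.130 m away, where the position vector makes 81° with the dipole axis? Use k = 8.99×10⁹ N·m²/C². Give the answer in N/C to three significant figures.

At angle θ the dipole field magnitude is E = (kp/r³)·√(1 + 3cos²θ).
kp/r³ = (8.99×10⁹)(3.74×10⁻⁸) / (0.130)³ = 1.530×10⁵ N/C.
√(1 + 3cos²81°) = √(1 + 3·0.0245) = √1.0734 ≈ 1.0361.
E ≈ 1.530×10⁵ × 1.036 = 1.586×10⁵ N/C.

E ≈ 1.59×10⁵ N/C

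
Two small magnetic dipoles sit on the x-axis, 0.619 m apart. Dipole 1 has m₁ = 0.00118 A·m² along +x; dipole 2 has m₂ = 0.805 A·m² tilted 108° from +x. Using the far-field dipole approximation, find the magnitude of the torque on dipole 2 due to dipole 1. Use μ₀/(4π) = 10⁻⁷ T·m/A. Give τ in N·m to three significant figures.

Dipole B is on the axis of dipole A, so B₁ there is axial: B₁ = (μ₀/4π)·2m₁/r³ along +x.
B₁ = 2(10⁻⁷)(0.00118)/(0.619)³ = 9.950×10⁻¹⁰ T.
τ = m₂ B₁ sinθ.
τ = (0.805)(9.950×10⁻¹⁰)·sin108° = 7.618×10⁻¹⁰ N·m.

τ ≈ 7.62×10⁻¹⁰ N·m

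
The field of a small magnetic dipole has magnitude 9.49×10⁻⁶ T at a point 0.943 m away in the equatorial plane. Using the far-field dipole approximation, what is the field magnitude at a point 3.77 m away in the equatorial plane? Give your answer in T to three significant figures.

Dipole fields scale as 1/r³ in the far field; the geometry is the same at both points.
B₂ = B₁ · (r₁/r₂)³ = 9.49×10⁻⁶ · (0.943/3.77)³.
(r₁/r₂)³ = (0.2501)³ = 0.01565.
B₂ ≈ 1.485×10⁻⁷ T.

B ≈ 1.49×10⁻⁷ T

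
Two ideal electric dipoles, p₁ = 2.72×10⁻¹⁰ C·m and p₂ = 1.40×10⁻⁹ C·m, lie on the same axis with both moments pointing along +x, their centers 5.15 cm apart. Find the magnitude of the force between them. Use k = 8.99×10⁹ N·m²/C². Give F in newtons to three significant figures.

On-axis field of dipole 1 at distance r: E = 2kp₁/r³. Force on dipole 2 is F = p₂·dE/dr (gradient along axis).
dE/dr = −6kp₁/r⁴, so |F| = 6kp₁p₂/r⁴ (attractive for aligned moments).
F = 6(8.99×10⁹)(2.72×10⁻¹⁰)(1.40×10⁻⁹)/(0.0515)⁴ = 0.002920 N.

F ≈ 0.00292 N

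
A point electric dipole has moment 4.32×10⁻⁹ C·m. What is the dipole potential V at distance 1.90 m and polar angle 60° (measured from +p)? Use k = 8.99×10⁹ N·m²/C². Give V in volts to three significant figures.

V ≈ 5.38 V

The dipole potential is V = kp cosθ / r².
V = (8.99×10⁹)(4.32×10⁻⁹)·cos60° / (1.90)² = 5.379 V.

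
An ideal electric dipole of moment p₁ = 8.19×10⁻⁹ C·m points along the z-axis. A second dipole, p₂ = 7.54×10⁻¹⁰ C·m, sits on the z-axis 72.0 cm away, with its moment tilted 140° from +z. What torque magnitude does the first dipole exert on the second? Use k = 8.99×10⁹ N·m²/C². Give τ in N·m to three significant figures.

The second dipole sits on the axis of the first, so the field there is axial: E₁ = 2kp₁/r³ along +z.
E₁ = 2(8.99×10⁹)(8.19×10⁻⁹)/(0.720)³ = 394.5 N/C.
Torque on the second dipole: τ = p₂ E₁ sinθ.
τ = (7.54×10⁻¹⁰)(394.5)·sin140° = 1.912×10⁻⁷ N·m.

τ ≈ 1.91×10⁻⁷ N·m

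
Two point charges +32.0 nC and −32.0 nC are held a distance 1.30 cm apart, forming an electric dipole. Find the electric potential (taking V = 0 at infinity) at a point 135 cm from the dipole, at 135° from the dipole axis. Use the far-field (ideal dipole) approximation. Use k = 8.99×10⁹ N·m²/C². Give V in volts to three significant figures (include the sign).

Dipole moment p = qd = (3.20×10⁻⁸ C)(0.0130 m) = 4.16×10⁻¹⁰ C·m.
The dipole potential is V = kp cosθ / r².
V = (8.99×10⁹)(4.16×10⁻¹⁰)·cos135° / (1.35)² = -1.451 V.

V ≈ -1.45 V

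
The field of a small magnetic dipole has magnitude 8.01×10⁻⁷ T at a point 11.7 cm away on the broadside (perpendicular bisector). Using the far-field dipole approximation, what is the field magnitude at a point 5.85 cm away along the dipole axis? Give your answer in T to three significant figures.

B ≈ 1.28×10⁻⁵ T

Dipole fields scale as 1/r³ in the far field.
The axial field is twice the equatorial field at the same r, so the geometry factor is 2/1.
B₂ = B₁ · (2/1) · (r₁/r₂)³ = 8.01×10⁻⁷ · 2 · (11.7/5.85)³.
(r₁/r₂)³ = (2)³ = 8.
B₂ ≈ 1.282×10⁻⁵ T.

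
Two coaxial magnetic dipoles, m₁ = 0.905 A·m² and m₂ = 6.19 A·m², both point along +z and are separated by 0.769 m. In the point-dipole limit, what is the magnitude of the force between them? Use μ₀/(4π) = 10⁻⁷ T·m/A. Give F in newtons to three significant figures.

On-axis B of dipole 1: B = (μ₀/4π)·2m₁/r³. Force on dipole 2: F = m₂·dB/dr.
dB/dr = −(μ₀/4π)·6m₁/r⁴, so |F| = (μ₀/4π)·6m₁m₂/r⁴.
F = 6(10⁻⁷)(0.905)(6.19)/(0.769)⁴ = 9.611×10⁻⁶ N.

F ≈ 9.61×10⁻⁶ N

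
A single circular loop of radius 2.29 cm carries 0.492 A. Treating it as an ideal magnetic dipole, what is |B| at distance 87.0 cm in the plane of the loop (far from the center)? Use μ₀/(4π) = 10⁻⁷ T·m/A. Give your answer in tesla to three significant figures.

Magnetic moment m = IA = Iπa² = (0.492)·π·(0.0229)² = 8.106×10⁻⁴ A·m².
In the equatorial plane B = (μ₀/4π)·m/r³ (half the axial value).
B = (10⁻⁷)·(8.106×10⁻⁴) / (0.870)³ = 1.231×10⁻¹⁰ T.

B ≈ 1.23×10⁻¹⁰ T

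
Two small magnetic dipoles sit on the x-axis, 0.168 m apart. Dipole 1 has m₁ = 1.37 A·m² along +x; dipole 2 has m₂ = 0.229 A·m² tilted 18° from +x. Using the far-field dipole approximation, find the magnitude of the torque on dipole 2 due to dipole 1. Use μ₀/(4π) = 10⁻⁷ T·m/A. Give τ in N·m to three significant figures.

Dipole B is on the axis of dipole A, so B₁ there is axial: B₁ = (μ₀/4π)·2m₁/r³ along +x.
B₁ = 2(10⁻⁷)(1.37)/(0.168)³ = 5.779×10⁻⁵ T.
τ = m₂ B₁ sinθ.
τ = (0.229)(5.779×10⁻⁵)·sin18° = 4.089×10⁻⁶ N·m.

τ ≈ 4.09×10⁻⁶ N·m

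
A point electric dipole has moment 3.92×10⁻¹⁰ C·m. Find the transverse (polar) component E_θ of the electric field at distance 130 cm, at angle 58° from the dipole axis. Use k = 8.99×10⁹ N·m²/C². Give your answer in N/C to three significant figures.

For a dipole, E_θ = (kp sinθ)/r³.
kp/r³ = (8.99×10⁹)(3.92×10⁻¹⁰)/(1.30)³ = 1.604 N/C.
E_θ = 1.604·sin58° = 1.360 N/C.

E_θ ≈ 1.36 N/C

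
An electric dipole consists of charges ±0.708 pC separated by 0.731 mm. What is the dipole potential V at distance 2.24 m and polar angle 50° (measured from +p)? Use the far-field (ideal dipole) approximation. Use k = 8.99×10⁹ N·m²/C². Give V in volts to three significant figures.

V ≈ 5.96×10⁻⁷ V

Dipole moment p = qd = (7.08×10⁻¹³ C)(7.31×10⁻⁴ m) = 5.175×10⁻¹⁶ C·m.
The dipole potential is V = kp cosθ / r².
V = (8.99×10⁹)(5.175×10⁻¹⁶)·cos50° / (2.24)² = 5.960×10⁻⁷ V.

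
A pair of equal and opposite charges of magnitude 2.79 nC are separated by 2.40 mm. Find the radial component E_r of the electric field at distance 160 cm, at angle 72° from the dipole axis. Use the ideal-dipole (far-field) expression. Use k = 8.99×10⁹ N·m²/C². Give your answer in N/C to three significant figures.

Dipole moment p = qd = (2.79×10⁻⁹ C)(0.00240 m) = 6.696×10⁻¹² C·m.
For a dipole, E_r = (2kp cosθ)/r³.
kp/r³ = (8.99×10⁹)(6.696×10⁻¹²)/(1.60)³ = 0.01470 N/C.
E_r = 2·0.01470·cos72° = 0.009083 N/C.

E_r ≈ 0.00908 N/C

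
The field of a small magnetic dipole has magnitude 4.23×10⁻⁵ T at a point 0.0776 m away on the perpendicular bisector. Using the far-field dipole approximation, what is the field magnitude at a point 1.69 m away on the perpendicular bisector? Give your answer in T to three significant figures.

Dipole fields scale as 1/r³ in the far field; the geometry is the same at both points.
B₂ = B₁ · (r₁/r₂)³ = 4.23×10⁻⁵ · (0.0776/1.69)³.
(r₁/r₂)³ = (0.04592)³ = 9.681e-05.
B₂ ≈ 4.095×10⁻⁹ T.

B ≈ 4.10×10⁻⁹ T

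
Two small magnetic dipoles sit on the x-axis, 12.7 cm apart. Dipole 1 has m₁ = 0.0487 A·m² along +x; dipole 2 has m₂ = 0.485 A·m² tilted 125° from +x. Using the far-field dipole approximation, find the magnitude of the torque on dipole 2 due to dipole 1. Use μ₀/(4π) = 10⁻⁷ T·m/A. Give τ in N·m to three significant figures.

Dipole B is on the axis of dipole A, so B₁ there is axial: B₁ = (μ₀/4π)·2m₁/r³ along +x.
B₁ = 2(10⁻⁷)(0.0487)/(0.127)³ = 4.755×10⁻⁶ T.
τ = m₂ B₁ sinθ.
τ = (0.485)(4.755×10⁻⁶)·sin125° = 1.889×10⁻⁶ N·m.

τ ≈ 1.89×10⁻⁶ N·m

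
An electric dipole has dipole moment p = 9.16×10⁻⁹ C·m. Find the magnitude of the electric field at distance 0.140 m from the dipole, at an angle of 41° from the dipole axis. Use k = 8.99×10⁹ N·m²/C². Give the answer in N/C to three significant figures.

At angle θ the dipole field magnitude is E = (kp/r³)·√(1 + 3cos²θ).
kp/r³ = (8.99×10⁹)(9.16×10⁻⁹) / (0.140)³ = 3.001×10⁴ N/C.
√(1 + 3cos²41°) = √(1 + 3·0.5696) = √2.7088 ≈ 1.6458.
E ≈ 3.001×10⁴ × 1.646 = 4.939×10⁴ N/C.

E ≈ 4.94×10⁴ N/C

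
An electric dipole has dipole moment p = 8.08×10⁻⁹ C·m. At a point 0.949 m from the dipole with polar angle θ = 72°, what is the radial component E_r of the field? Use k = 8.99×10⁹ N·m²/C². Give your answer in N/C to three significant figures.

E_r ≈ 52.5 N/C

For a dipole, E_r = (2kp cosθ)/r³.
kp/r³ = (8.99×10⁹)(8.08×10⁻⁹)/(0.949)³ = 84.99 N/C.
E_r = 2·84.99·cos72° = 52.53 N/C.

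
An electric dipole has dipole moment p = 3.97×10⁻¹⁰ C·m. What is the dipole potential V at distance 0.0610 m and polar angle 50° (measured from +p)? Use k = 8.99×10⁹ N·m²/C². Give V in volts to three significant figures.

V ≈ 617 V

The dipole potential is V = kp cosθ / r².
V = (8.99×10⁹)(3.97×10⁻¹⁰)·cos50° / (0.0610)² = 616.5 V.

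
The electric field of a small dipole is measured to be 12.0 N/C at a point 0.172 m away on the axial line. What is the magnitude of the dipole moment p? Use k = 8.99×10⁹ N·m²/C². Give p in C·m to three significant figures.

On axis E = 2kp/r³, so p = Er³/(2k).
p = (12.0)·(0.172)³ / (2·8.99×10⁹) = 3.396×10⁻¹² C·m.

p ≈ 3.40×10⁻¹² C·m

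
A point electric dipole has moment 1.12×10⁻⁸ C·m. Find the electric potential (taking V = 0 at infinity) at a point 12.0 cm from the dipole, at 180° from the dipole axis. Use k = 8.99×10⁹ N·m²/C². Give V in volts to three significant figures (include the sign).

V ≈ -6990 V

The dipole potential is V = kp cosθ / r².
V = (8.99×10⁹)(1.12×10⁻⁸)·cos180° / (0.120)² = -6992 V.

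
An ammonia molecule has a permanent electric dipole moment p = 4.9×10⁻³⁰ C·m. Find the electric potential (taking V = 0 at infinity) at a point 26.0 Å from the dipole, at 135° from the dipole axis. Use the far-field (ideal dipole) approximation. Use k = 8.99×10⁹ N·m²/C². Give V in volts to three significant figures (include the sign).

The dipole potential is V = kp cosθ / r².
V = (8.99×10⁹)(4.90×10⁻³⁰)·cos135° / (2.60×10⁻⁹)² = -0.004608 V.

V ≈ -0.00461 V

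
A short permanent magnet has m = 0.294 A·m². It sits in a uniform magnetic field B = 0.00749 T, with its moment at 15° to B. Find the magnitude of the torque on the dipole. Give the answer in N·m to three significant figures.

Torque on a magnetic dipole: τ = mB sinθ.
τ = (0.294)(0.00749)·sin15° = 5.699×10⁻⁴ N·m.

τ ≈ 5.70×10⁻⁴ N·m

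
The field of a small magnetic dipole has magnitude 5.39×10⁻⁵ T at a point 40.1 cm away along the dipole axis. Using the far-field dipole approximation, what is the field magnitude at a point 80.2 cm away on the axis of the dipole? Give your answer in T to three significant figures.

Dipole fields scale as 1/r³ in the far field; the geometry is the same at both points.
B₂ = B₁ · (r₁/r₂)³ = 5.39×10⁻⁵ · (40.1/80.2)³.
(r₁/r₂)³ = (0.5)³ = 0.125.
B₂ ≈ 6.738×10⁻⁶ T.

B ≈ 6.74×10⁻⁶ T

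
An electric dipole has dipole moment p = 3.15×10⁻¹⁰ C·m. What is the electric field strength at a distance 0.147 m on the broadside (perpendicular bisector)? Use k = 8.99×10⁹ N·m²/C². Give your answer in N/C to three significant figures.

E ≈ 891 N/C

In the equatorial plane E = kp/r³.
E = (8.99×10⁹)(3.15×10⁻¹⁰) / (0.147)³ = 891.5 N/C.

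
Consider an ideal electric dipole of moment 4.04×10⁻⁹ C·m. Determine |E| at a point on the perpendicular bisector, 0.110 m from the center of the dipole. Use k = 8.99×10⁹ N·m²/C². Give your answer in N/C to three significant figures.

E ≈ 2.73×10⁴ N/C

In the equatorial plane E = kp/r³.
E = (8.99×10⁹)(4.04×10⁻⁹) / (0.110)³ = 2.729×10⁴ N/C.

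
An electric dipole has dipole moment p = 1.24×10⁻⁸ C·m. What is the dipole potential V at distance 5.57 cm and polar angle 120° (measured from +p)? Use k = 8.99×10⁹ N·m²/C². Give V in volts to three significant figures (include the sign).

V ≈ -1.80×10⁴ V

The dipole potential is V = kp cosθ / r².
V = (8.99×10⁹)(1.24×10⁻⁸)·cos120° / (0.0557)² = -1.797×10⁴ V.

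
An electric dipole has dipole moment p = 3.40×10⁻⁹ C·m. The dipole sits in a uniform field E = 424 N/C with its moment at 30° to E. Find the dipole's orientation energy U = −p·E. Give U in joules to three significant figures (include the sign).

U = −p·E = −pE cosθ.
U = −(3.40×10⁻⁹)(424)·cos30° = -1.248×10⁻⁶ J.

U ≈ -1.25×10⁻⁶ J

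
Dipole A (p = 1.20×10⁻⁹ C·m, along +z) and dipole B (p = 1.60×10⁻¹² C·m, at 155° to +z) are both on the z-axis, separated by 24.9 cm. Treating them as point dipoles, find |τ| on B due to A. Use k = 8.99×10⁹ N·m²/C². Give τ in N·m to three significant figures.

τ ≈ 9.45×10⁻¹⁰ N·m

The second dipole sits on the axis of the first, so the field there is axial: E₁ = 2kp₁/r³ along +z.
E₁ = 2(8.99×10⁹)(1.20×10⁻⁹)/(0.249)³ = 1398 N/C.
Torque on the second dipole: τ = p₂ E₁ sinθ.
τ = (1.60×10⁻¹²)(1398)·sin155° = 9.450×10⁻¹⁰ N·m.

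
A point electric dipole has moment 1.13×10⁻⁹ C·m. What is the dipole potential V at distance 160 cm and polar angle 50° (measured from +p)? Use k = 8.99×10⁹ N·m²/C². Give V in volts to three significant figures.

V ≈ 2.55 V

The dipole potential is V = kp cosθ / r².
V = (8.99×10⁹)(1.13×10⁻⁹)·cos50° / (1.60)² = 2.551 V.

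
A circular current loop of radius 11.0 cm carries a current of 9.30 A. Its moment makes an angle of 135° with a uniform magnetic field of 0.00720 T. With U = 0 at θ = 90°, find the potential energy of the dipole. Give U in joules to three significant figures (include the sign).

U ≈ 0.00180 J

Magnetic moment m = IA = Iπa² = (9.30)·π·(0.110)² = 0.3535 A·m².
U = −m·B = −mB cosθ.
U = −(0.3535)(0.00720)·cos135° = 0.001800 J.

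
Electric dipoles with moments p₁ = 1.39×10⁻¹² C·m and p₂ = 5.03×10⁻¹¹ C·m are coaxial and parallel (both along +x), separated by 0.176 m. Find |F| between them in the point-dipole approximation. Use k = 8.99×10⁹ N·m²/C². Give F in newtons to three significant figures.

On-axis field of dipole 1 at distance r: E = 2kp₁/r³. Force on dipole 2 is F = p₂·dE/dr (gradient along axis).
dE/dr = −6kp₁/r⁴, so |F| = 6kp₁p₂/r⁴ (attractive for aligned moments).
F = 6(8.99×10⁹)(1.39×10⁻¹²)(5.03×10⁻¹¹)/(0.176)⁴ = 3.930×10⁻⁹ N.

F ≈ 3.93×10⁻⁹ N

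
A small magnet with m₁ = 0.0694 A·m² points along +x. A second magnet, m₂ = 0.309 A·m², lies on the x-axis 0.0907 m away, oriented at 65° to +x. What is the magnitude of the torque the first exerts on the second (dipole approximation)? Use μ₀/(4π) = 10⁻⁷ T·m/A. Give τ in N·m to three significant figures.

Dipole B is on the axis of dipole A, so B₁ there is axial: B₁ = (μ₀/4π)·2m₁/r³ along +x.
B₁ = 2(10⁻⁷)(0.0694)/(0.0907)³ = 1.860×10⁻⁵ T.
τ = m₂ B₁ sinθ.
τ = (0.309)(1.860×10⁻⁵)·sin65° = 5.210×10⁻⁶ N·m.

τ ≈ 5.21×10⁻⁶ N·m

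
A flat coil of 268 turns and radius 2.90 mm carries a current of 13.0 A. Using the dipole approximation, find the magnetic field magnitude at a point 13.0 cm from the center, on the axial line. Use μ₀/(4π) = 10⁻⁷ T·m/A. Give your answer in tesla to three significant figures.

m = NIA = NIπa² = 268·(13.0)·π·(0.00290)² = 0.09205 A·m².
On axis B = (μ₀/4π)·2m/r³.
B = 2·(10⁻⁷)·(0.09205) / (0.130)³ = 8.380×10⁻⁶ T.

B ≈ 8.38×10⁻⁶ T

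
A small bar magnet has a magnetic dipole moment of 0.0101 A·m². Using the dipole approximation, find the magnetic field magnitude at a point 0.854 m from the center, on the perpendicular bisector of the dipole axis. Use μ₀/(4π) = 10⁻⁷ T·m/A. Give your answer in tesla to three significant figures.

B ≈ 1.62×10⁻⁹ T

In the equatorial plane B = (μ₀/4π)·m/r³ (half the axial value).
B = (10⁻⁷)·(0.0101) / (0.854)³ = 1.622×10⁻⁹ T.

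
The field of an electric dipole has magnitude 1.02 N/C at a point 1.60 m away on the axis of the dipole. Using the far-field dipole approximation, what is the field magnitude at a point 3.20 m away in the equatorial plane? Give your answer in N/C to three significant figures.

Dipole fields scale as 1/r³ in the far field.
The axial field is twice the equatorial field at the same r, so the geometry factor is 1/2.
E₂ = E₁ · (1/2) · (r₁/r₂)³ = 1.02 · 0.5 · (1.60/3.20)³.
(r₁/r₂)³ = (0.5)³ = 0.125.
E₂ ≈ 0.06375 N/C.

E ≈ 0.0638 N/C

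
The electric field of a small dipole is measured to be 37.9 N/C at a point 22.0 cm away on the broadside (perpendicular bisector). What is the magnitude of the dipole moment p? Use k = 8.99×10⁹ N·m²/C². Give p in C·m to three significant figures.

p ≈ 4.49×10⁻¹¹ C·m

In the equatorial plane E = kp/r³, so p = Er³/(k).
p = (37.9)·(0.220)³ / (8.99×10⁹) = 4.489×10⁻¹¹ C·m.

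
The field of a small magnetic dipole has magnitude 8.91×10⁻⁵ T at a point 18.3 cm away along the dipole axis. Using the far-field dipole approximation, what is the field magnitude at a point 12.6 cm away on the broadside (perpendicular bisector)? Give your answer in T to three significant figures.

Dipole fields scale as 1/r³ in the far field.
The axial field is twice the equatorial field at the same r, so the geometry factor is 1/2.
B₂ = B₁ · (1/2) · (r₁/r₂)³ = 8.91×10⁻⁵ · 0.5 · (18.3/12.6)³.
(r₁/r₂)³ = (1.452)³ = 3.064.
B₂ ≈ 1.365×10⁻⁴ T.

B ≈ 1.36×10⁻⁴ T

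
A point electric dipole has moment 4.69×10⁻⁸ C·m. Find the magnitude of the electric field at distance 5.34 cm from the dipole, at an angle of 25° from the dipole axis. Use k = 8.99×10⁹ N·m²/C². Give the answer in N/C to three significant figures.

E ≈ 5.15×10⁶ N/C

At angle θ the dipole field magnitude is E = (kp/r³)·√(1 + 3cos²θ).
kp/r³ = (8.99×10⁹)(4.69×10⁻⁸) / (0.0534)³ = 2.769×10⁶ N/C.
√(1 + 3cos²25°) = √(1 + 3·0.8214) = √3.4642 ≈ 1.8612.
E ≈ 2.769×10⁶ × 1.861 = 5.154×10⁶ N/C.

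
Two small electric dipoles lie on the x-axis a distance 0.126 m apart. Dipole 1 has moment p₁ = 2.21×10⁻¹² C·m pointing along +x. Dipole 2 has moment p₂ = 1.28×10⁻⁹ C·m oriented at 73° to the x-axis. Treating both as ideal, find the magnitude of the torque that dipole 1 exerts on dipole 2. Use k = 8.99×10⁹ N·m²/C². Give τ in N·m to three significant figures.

τ ≈ 2.43×10⁻⁸ N·m

The second dipole sits on the axis of the first, so the field there is axial: E₁ = 2kp₁/r³ along +x.
E₁ = 2(8.99×10⁹)(2.21×10⁻¹²)/(0.126)³ = 19.86 N/C.
Torque on the second dipole: τ = p₂ E₁ sinθ.
τ = (1.28×10⁻⁹)(19.86)·sin73° = 2.432×10⁻⁸ N·m.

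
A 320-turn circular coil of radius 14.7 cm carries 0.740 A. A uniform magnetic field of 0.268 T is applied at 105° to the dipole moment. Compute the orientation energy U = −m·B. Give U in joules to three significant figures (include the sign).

U ≈ 1.12 J

m = NIA = NIπa² = 320·(0.740)·π·(0.147)² = 16.08 A·m².
U = −m·B = −mB cosθ.
U = −(16.08)(0.268)·cos105° = 1.115 J.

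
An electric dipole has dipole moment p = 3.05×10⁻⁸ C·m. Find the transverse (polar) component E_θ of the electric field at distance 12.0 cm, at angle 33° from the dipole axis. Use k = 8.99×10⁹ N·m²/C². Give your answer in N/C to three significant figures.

For a dipole, E_θ = (kp sinθ)/r³.
kp/r³ = (8.99×10⁹)(3.05×10⁻⁸)/(0.120)³ = 1.587×10⁵ N/C.
E_θ = 1.587×10⁵·sin33° = 8.642×10⁴ N/C.

E_θ ≈ 8.64×10⁴ N/C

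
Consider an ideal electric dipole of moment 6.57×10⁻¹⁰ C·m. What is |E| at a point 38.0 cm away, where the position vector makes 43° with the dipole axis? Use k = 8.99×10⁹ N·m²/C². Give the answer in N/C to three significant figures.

E ≈ 174 N/C

At angle θ the dipole field magnitude is E = (kp/r³)·√(1 + 3cos²θ).
kp/r³ = (8.99×10⁹)(6.57×10⁻¹⁰) / (0.380)³ = 107.6 N/C.
√(1 + 3cos²43°) = √(1 + 3·0.5349) = √2.6046 ≈ 1.6139.
E ≈ 107.6 × 1.614 = 173.7 N/C.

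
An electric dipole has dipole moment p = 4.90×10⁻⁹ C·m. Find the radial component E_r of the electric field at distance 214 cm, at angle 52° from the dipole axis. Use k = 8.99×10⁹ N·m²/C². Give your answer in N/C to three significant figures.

E_r ≈ 5.53 N/C

For a dipole, E_r = (2kp cosθ)/r³.
kp/r³ = (8.99×10⁹)(4.90×10⁻⁹)/(2.14)³ = 4.495 N/C.
E_r = 2·4.495·cos52° = 5.535 N/C.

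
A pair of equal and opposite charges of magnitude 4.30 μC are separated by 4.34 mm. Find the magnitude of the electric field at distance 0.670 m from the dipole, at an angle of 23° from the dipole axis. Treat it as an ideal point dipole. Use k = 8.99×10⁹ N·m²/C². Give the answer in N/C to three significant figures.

E ≈ 1050 N/C

Dipole moment p = qd = (4.30×10⁻⁶ C)(0.00434 m) = 1.866×10⁻⁸ C·m.
At angle θ the dipole field magnitude is E = (kp/r³)·√(1 + 3cos²θ).
kp/r³ = (8.99×10⁹)(1.866×10⁻⁸) / (0.670)³ = 557.8 N/C.
√(1 + 3cos²23°) = √(1 + 3·0.8473) = √3.5420 ≈ 1.8820.
E ≈ 557.8 × 1.882 = 1050 N/C.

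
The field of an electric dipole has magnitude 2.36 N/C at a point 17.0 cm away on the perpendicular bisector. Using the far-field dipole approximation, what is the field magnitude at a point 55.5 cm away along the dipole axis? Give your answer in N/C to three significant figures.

Dipole fields scale as 1/r³ in the far field.
The axial field is twice the equatorial field at the same r, so the geometry factor is 2/1.
E₂ = E₁ · (2/1) · (r₁/r₂)³ = 2.36 · 2 · (17.0/55.5)³.
(r₁/r₂)³ = (0.3063)³ = 0.02874.
E₂ ≈ 0.1356 N/C.

E ≈ 0.136 N/C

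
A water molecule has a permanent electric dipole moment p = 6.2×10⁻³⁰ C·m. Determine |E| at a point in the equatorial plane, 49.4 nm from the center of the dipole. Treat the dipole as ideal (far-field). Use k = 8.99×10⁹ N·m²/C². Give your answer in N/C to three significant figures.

In the equatorial plane E = kp/r³.
E = (8.99×10⁹)(6.20×10⁻³⁰) / (4.94×10⁻⁸)³ = 462.3 N/C.

E ≈ 462 N/C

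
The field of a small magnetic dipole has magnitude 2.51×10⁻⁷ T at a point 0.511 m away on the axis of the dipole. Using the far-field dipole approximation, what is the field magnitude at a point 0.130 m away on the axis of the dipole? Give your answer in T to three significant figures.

B ≈ 1.52×10⁻⁵ T

Dipole fields scale as 1/r³ in the far field; the geometry is the same at both points.
B₂ = B₁ · (r₁/r₂)³ = 2.51×10⁻⁷ · (0.511/0.130)³.
(r₁/r₂)³ = (3.931)³ = 60.73.
B₂ ≈ 1.524×10⁻⁵ T.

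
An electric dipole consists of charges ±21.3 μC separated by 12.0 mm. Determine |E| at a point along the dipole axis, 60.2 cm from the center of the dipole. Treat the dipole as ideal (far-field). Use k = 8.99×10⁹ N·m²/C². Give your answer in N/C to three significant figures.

Dipole moment p = qd = (2.13×10⁻⁵ C)(0.0120 m) = 2.556×10⁻⁷ C·m.
On the dipole axis E = 2kp/r³.
E = 2·(8.99×10⁹)(2.556×10⁻⁷) / (0.602)³ = 2.106×10⁴ N/C.

E ≈ 2.11×10⁴ N/C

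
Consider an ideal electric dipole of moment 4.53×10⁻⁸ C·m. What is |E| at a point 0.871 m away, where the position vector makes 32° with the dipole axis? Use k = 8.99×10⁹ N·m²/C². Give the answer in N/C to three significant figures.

At angle θ the dipole field magnitude is E = (kp/r³)·√(1 + 3cos²θ).
kp/r³ = (8.99×10⁹)(4.53×10⁻⁸) / (0.871)³ = 616.3 N/C.
√(1 + 3cos²32°) = √(1 + 3·0.7192) = √3.1576 ≈ 1.7770.
E ≈ 616.3 × 1.777 = 1095 N/C.

E ≈ 1100 N/C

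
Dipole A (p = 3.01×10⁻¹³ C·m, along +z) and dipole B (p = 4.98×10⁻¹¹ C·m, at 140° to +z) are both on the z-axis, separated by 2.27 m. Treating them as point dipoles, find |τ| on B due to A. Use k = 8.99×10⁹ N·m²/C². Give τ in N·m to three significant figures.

τ ≈ 1.48×10⁻¹⁴ N·m

The second dipole sits on the axis of the first, so the field there is axial: E₁ = 2kp₁/r³ along +z.
E₁ = 2(8.99×10⁹)(3.01×10⁻¹³)/(2.27)³ = 4.627×10⁻⁴ N/C.
Torque on the second dipole: τ = p₂ E₁ sinθ.
τ = (4.98×10⁻¹¹)(4.627×10⁻⁴)·sin140° = 1.481×10⁻¹⁴ N·m.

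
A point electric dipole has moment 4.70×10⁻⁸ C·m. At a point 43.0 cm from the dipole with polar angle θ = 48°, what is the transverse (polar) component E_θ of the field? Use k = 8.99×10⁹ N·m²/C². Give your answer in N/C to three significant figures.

For a dipole, E_θ = (kp sinθ)/r³.
kp/r³ = (8.99×10⁹)(4.70×10⁻⁸)/(0.430)³ = 5314 N/C.
E_θ = 5314·sin48° = 3949 N/C.

E_θ ≈ 3950 N/C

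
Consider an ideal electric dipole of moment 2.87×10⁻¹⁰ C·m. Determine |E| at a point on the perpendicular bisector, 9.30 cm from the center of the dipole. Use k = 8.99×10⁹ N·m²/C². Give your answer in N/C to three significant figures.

E ≈ 3210 N/C

In the equatorial plane E = kp/r³.
E = (8.99×10⁹)(2.87×10⁻¹⁰) / (0.0930)³ = 3208 N/C.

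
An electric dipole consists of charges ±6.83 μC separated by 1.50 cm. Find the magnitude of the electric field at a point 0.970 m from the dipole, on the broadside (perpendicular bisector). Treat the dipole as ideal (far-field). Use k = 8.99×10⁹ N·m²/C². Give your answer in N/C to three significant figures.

Dipole moment p = qd = (6.83×10⁻⁶ C)(0.0150 m) = 1.025×10⁻⁷ C·m.
In the equatorial plane E = kp/r³.
E = (8.99×10⁹)(1.025×10⁻⁷) / (0.970)³ = 1010 N/C.

E ≈ 1010 N/C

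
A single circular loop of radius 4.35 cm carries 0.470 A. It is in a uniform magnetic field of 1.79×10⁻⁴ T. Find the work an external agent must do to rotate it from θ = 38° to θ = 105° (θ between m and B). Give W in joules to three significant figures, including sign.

Magnetic moment m = IA = Iπa² = (0.470)·π·(0.0435)² = 0.002794 A·m².
W_ext = ΔU = −mB cosθ₂ + mB cosθ₁ = mB(cosθ₁ − cosθ₂).
W = (0.002794)(1.79×10⁻⁴)·(cos38° − cos105°) = (5.001×10⁻⁷)·(+1.0468) = 5.235×10⁻⁷ J.

W ≈ 5.24×10⁻⁷ J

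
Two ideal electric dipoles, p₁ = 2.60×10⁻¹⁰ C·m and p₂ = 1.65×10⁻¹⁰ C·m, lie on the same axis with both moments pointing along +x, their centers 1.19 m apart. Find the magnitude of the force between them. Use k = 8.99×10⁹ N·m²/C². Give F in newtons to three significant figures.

On-axis field of dipole 1 at distance r: E = 2kp₁/r³. Force on dipole 2 is F = p₂·dE/dr (gradient along axis).
dE/dr = −6kp₁/r⁴, so |F| = 6kp₁p₂/r⁴ (attractive for aligned moments).
F = 6(8.99×10⁹)(2.60×10⁻¹⁰)(1.65×10⁻¹⁰)/(1.19)⁴ = 1.154×10⁻⁹ N.

F ≈ 1.15×10⁻⁹ N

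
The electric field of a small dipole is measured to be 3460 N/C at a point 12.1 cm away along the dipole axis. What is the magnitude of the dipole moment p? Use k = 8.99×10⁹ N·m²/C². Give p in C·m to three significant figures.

On axis E = 2kp/r³, so p = Er³/(2k).
p = (3460)·(0.121)³ / (2·8.99×10⁹) = 3.409×10⁻¹⁰ C·m.

p ≈ 3.41×10⁻¹⁰ C·m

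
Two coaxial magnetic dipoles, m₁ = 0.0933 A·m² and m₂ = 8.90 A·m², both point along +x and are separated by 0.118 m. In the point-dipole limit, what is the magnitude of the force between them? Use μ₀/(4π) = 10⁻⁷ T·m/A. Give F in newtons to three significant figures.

F ≈ 0.00257 N

On-axis B of dipole 1: B = (μ₀/4π)·2m₁/r³. Force on dipole 2: F = m₂·dB/dr.
dB/dr = −(μ₀/4π)·6m₁/r⁴, so |F| = (μ₀/4π)·6m₁m₂/r⁴.
F = 6(10⁻⁷)(0.0933)(8.90)/(0.118)⁴ = 0.002570 N.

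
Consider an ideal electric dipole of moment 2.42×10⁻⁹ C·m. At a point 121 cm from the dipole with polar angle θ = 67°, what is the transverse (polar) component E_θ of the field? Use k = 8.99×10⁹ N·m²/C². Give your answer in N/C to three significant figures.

E_θ ≈ 11.3 N/C

For a dipole, E_θ = (kp sinθ)/r³.
kp/r³ = (8.99×10⁹)(2.42×10⁻⁹)/(1.21)³ = 12.28 N/C.
E_θ = 12.28·sin67° = 11.30 N/C.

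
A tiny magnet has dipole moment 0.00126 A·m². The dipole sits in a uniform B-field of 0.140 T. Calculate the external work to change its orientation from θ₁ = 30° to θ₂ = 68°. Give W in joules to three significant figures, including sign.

W ≈ 8.67×10⁻⁵ J

W_ext = ΔU = −mB cosθ₂ + mB cosθ₁ = mB(cosθ₁ − cosθ₂).
W = (0.00126)(0.140)·(cos30° − cos68°) = (1.764×10⁻⁴)·(+0.4914) = 8.669×10⁻⁵ J.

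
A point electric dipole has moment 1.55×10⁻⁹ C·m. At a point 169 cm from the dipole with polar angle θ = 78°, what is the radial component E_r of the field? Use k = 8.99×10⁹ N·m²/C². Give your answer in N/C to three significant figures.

For a dipole, E_r = (2kp cosθ)/r³.
kp/r³ = (8.99×10⁹)(1.55×10⁻⁹)/(1.69)³ = 2.887 N/C.
E_r = 2·2.887·cos78° = 1.200 N/C.

E_r ≈ 1.20 N/C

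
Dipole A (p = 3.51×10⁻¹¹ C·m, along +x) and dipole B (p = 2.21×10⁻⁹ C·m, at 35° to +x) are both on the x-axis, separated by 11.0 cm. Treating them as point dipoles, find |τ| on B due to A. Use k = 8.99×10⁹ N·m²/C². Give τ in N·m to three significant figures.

The second dipole sits on the axis of the first, so the field there is axial: E₁ = 2kp₁/r³ along +x.
E₁ = 2(8.99×10⁹)(3.51×10⁻¹¹)/(0.110)³ = 474.2 N/C.
Torque on the second dipole: τ = p₂ E₁ sinθ.
τ = (2.21×10⁻⁹)(474.2)·sin35° = 6.010×10⁻⁷ N·m.

τ ≈ 6.01×10⁻⁷ N·m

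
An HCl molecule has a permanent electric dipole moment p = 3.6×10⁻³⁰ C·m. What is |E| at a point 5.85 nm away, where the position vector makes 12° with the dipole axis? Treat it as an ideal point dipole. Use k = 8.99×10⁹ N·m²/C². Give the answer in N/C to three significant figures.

E ≈ 3.18×10⁵ N/C

At angle θ the dipole field magnitude is E = (kp/r³)·√(1 + 3cos²θ).
kp/r³ = (8.99×10⁹)(3.60×10⁻³⁰) / (5.85×10⁻⁹)³ = 1.617×10⁵ N/C.
√(1 + 3cos²12°) = √(1 + 3·0.9568) = √3.8703 ≈ 1.9673.
E ≈ 1.617×10⁵ × 1.967 = 3.180×10⁵ N/C.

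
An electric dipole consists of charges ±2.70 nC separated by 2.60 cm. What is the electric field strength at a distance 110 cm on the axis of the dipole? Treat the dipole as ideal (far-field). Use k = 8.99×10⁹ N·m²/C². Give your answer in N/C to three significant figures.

E ≈ 0.948 N/C

Dipole moment p = qd = (2.70×10⁻⁹ C)(0.0260 m) = 7.02×10⁻¹¹ C·m.
On the dipole axis E = 2kp/r³.
E = 2·(8.99×10⁹)(7.02×10⁻¹¹) / (1.10)³ = 0.9483 N/C.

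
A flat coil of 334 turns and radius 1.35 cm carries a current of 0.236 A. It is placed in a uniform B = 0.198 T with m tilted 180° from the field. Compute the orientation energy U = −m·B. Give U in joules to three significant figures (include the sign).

U ≈ 0.00894 J

m = NIA = NIπa² = 334·(0.236)·π·(0.0135)² = 0.04513 A·m².
U = −m·B = −mB cosθ.
U = −(0.04513)(0.198)·cos180° = 0.008936 J.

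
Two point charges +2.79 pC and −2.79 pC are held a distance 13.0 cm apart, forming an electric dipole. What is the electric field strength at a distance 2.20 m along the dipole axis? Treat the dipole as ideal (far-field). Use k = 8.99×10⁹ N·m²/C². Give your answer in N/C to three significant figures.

E ≈ 6.12×10⁻⁴ N/C

Dipole moment p = qd = (2.79×10⁻¹² C)(0.130 m) = 3.627×10⁻¹³ C·m.
On the dipole axis E = 2kp/r³.
E = 2·(8.99×10⁹)(3.627×10⁻¹³) / (2.20)³ = 6.124×10⁻⁴ N/C.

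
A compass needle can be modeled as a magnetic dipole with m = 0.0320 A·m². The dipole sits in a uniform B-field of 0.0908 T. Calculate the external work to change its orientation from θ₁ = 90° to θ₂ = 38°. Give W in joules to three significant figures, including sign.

W_ext = ΔU = −mB cosθ₂ + mB cosθ₁ = mB(cosθ₁ − cosθ₂).
W = (0.0320)(0.0908)·(cos90° − cos38°) = (0.002906)·(-0.7880) = -0.002290 J.

W ≈ -0.00229 J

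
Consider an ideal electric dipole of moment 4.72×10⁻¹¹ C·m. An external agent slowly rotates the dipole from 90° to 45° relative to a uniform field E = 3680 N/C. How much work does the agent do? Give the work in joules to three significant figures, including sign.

W ≈ -1.23×10⁻⁷ J

W_ext = ΔU = U(θ₂) − U(θ₁) = −pE cosθ₂ − (−pE cosθ₁) = pE(cosθ₁ − cosθ₂).
W = (4.72×10⁻¹¹)(3680)·(cos90° − cos45°) = (1.737×10⁻⁷)·(-0.7071) = -1.228×10⁻⁷ J.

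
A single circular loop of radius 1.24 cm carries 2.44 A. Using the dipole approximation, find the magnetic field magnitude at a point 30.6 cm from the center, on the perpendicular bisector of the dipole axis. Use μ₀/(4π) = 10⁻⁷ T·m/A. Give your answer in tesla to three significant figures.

Magnetic moment m = IA = Iπa² = (2.44)·π·(0.0124)² = 0.001179 A·m².
In the equatorial plane B = (μ₀/4π)·m/r³ (half the axial value).
B = (10⁻⁷)·(0.001179) / (0.306)³ = 4.115×10⁻⁹ T.

B ≈ 4.11×10⁻⁹ T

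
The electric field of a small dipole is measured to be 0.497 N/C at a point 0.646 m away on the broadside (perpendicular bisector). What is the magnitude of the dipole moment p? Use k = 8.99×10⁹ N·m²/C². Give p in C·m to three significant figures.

p ≈ 1.49×10⁻¹¹ C·m

In the equatorial plane E = kp/r³, so p = Er³/(k).
p = (0.497)·(0.646)³ / (8.99×10⁹) = 1.490×10⁻¹¹ C·m.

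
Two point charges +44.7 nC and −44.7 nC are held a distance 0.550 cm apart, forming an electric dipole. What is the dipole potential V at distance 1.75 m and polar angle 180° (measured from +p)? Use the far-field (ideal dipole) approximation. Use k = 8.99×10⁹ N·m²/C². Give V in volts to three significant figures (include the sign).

V ≈ -0.722 V

Dipole moment p = qd = (4.47×10⁻⁸ C)(0.00550 m) = 2.459×10⁻¹⁰ C·m.
The dipole potential is V = kp cosθ / r².
V = (8.99×10⁹)(2.459×10⁻¹⁰)·cos180° / (1.75)² = -0.7218 V.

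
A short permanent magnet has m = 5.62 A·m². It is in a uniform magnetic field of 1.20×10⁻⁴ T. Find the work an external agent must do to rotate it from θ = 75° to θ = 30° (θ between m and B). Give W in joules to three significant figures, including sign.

W ≈ -4.09×10⁻⁴ J

W_ext = ΔU = −mB cosθ₂ + mB cosθ₁ = mB(cosθ₁ − cosθ₂).
W = (5.62)(1.20×10⁻⁴)·(cos75° − cos30°) = (6.744×10⁻⁴)·(-0.6072) = -4.095×10⁻⁴ J.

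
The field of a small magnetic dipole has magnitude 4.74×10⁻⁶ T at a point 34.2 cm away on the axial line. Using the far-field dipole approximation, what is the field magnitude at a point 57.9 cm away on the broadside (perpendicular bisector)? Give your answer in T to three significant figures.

B ≈ 4.88×10⁻⁷ T

Dipole fields scale as 1/r³ in the far field.
The axial field is twice the equatorial field at the same r, so the geometry factor is 1/2.
B₂ = B₁ · (1/2) · (r₁/r₂)³ = 4.74×10⁻⁶ · 0.5 · (34.2/57.9)³.
(r₁/r₂)³ = (0.5907)³ = 0.2061.
B₂ ≈ 4.884×10⁻⁷ T.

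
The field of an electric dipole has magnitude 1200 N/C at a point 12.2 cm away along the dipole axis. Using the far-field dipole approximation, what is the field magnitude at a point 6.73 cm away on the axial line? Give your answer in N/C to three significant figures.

E ≈ 7150 N/C

Dipole fields scale as 1/r³ in the far field; the geometry is the same at both points.
E₂ = E₁ · (r₁/r₂)³ = 1200 · (12.2/6.73)³.
(r₁/r₂)³ = (1.813)³ = 5.957.
E₂ ≈ 7149 N/C.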